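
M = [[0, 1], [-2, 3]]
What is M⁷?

[[-126, 127], [-254, 255]]

tr M = 3 and det M = 2, so the characteristic polynomial is λ² − (3)λ + (2) with roots 1 and 2.
Eigenvectors give P = [[-1, -1], [-1, -2]] with P⁻¹ = [[-2, 1], [1, -1]], and M = P·diag(1, 2)·P⁻¹.
Then M⁷ = P·diag(1, 128)·P⁻¹ = [[-1, -128], [-1, -256]] · [[-2, 1], [1, -1]] = [[-126, 127], [-254, 255]].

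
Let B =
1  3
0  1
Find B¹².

B = I + N where N = [[0, 3], [0, 0]] is strictly upper-triangular, so N² = 0.
(I + N)¹² = I + 12·N = [[1, 36], [0, 1]].

[[1, 36], [0, 1]]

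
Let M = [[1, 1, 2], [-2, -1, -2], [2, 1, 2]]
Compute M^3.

M^2 = [[3, 2, 4], [-4, -3, -6], [4, 3, 6]]
M^3 = [[7, 5, 10], [-10, -7, -14], [10, 7, 14]]

[[7, 5, 10], [-10, -7, -14], [10, 7, 14]]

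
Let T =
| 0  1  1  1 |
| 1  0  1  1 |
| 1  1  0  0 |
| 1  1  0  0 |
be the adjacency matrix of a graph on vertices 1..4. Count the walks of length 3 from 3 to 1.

5

The number of length-3 walks from vertex 3 to vertex 1 is entry (3,1) of T³, where T is the adjacency matrix.
T² = [[3, 2, 1, 1], [2, 3, 1, 1], [1, 1, 2, 2], [1, 1, 2, 2]]
T³ = [[4, 5, 5, 5], [5, 4, 5, 5], [5, 5, 2, 2], [5, 5, 2, 2]]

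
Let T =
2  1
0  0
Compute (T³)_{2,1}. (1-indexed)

0

T² = [[4, 2], [0, 0]]
T³ = [[8, 4], [0, 0]]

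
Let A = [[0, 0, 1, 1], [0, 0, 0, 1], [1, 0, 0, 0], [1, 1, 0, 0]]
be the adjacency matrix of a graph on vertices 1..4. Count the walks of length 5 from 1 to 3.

5

The number of length-5 walks from vertex 1 to vertex 3 is entry (1,3) of A^5, where A is the adjacency matrix.
A^2 = [[2, 1, 0, 0], [1, 1, 0, 0], [0, 0, 1, 1], [0, 0, 1, 2]]
A^3 = [[0, 0, 2, 3], [0, 0, 1, 2], [2, 1, 0, 0], [3, 2, 0, 0]]
A^4 = [[5, 3, 0, 0], [3, 2, 0, 0], [0, 0, 2, 3], [0, 0, 3, 5]]
A^5 = [[0, 0, 5, 8], [0, 0, 3, 5], [5, 3, 0, 0], [8, 5, 0, 0]]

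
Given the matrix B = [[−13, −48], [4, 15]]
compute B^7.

[[−6565, −26256], [2188, 8751]]

tr B = 2 and det B = −3, so the characteristic polynomial is λ² − (2)λ + (−3) with roots 3 and −1.
Eigenvectors give P = [[−3, 4], [1, −1]] with P⁻¹ = [[1, 4], [1, 3]], and B = P·diag(3, −1)·P⁻¹.
Then B^7 = P·diag(2187, −1)·P⁻¹ = [[−6561, −4], [2187, 1]] · [[1, 4], [1, 3]] = [[−6565, −26256], [2188, 8751]].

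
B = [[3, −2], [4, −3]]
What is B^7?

[[3, −2], [4, −3]]

B² = I (check: tr B = 0 and det B = −1), so B^7 = B since 7 is odd.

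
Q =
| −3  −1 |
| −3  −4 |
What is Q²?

[[12, 7], [21, 19]]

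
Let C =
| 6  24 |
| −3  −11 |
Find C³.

tr C = −5 and det C = 6, so the characteristic polynomial is λ² − (−5)λ + (6) with roots −3 and −2.
Eigenvectors give P = [[−8, −3], [3, 1]] with P⁻¹ = [[1, 3], [−3, −8]], and C = P·diag(−3, −2)·P⁻¹.
Then C³ = P·diag(−27, −8)·P⁻¹ = [[216, 24], [−81, −8]] · [[1, 3], [−3, −8]] = [[144, 456], [−57, −179]].

[[144, 456], [−57, −179]]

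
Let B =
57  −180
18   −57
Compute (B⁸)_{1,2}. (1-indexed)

0

tr B = 0 and det B = −9, so the characteristic polynomial is λ² − (0)λ + (−9) with roots 3 and −3.
Eigenvectors give P = [[−10, 3], [−3, 1]] with P⁻¹ = [[−1, 3], [−3, 10]], and B = P·diag(3, −3)·P⁻¹.
Then B⁸ = P·diag(6561, 6561)·P⁻¹ = [[−65610, 19683], [−19683, 6561]] · [[−1, 3], [−3, 10]] = [[6561, 0], [0, 6561]].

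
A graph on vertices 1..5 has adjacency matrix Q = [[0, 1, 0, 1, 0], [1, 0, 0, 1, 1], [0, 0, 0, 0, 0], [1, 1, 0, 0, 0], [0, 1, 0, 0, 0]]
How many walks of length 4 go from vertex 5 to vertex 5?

The number of length-4 walks from vertex 5 to vertex 5 is entry (5,5) of Q⁴, where Q is the adjacency matrix.
Q² = [[2, 1, 0, 1, 1], [1, 3, 0, 1, 0], [0, 0, 0, 0, 0], [1, 1, 0, 2, 1], [1, 0, 0, 1, 1]]
Q³ = [[2, 4, 0, 3, 1], [4, 2, 0, 4, 3], [0, 0, 0, 0, 0], [3, 4, 0, 2, 1], [1, 3, 0, 1, 0]]
Q⁴ = [[7, 6, 0, 6, 4], [6, 11, 0, 6, 2], [0, 0, 0, 0, 0], [6, 6, 0, 7, 4], [4, 2, 0, 4, 3]]

3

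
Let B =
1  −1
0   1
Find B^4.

B = I + N where N = [[0, −1], [0, 0]] is strictly upper-triangular, so N^2 = 0.
(I + N)^4 = I + 4·N = [[1, −4], [0, 1]].

[[1, −4], [0, 1]]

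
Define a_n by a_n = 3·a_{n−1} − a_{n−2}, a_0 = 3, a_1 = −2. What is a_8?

With companion matrix M = [[3, −1], [1, 0]], [a_n, a_{n−1}]ᵀ = M·[a_{n−1}, a_{n−2}]ᵀ, so [a_8, a_7]ᵀ = M⁷·[a_1, a_0]ᵀ.
M⁷ = [[987, −377], [377, −144]], giving [a_8, a_7]ᵀ = [[−3105], [−1186]].

−3105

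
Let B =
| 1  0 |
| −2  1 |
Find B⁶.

B = I + N where N = [[0, 0], [−2, 0]] is strictly lower-triangular, so N² = 0.
(I + N)⁶ = I + 6·N = [[1, 0], [−12, 1]].

[[1, 0], [−12, 1]]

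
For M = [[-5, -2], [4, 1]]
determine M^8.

[[13121, 6560], [-13120, -6559]]

tr M = -4 and det M = 3, so the characteristic polynomial is λ² − (-4)λ + (3) with roots -3 and -1.
Eigenvectors give P = [[1, 1], [-1, -2]] with P⁻¹ = [[2, 1], [-1, -1]], and M = P·diag(-3, -1)·P⁻¹.
Then M^8 = P·diag(6561, 1)·P⁻¹ = [[6561, 1], [-6561, -2]] · [[2, 1], [-1, -1]] = [[13121, 6560], [-13120, -6559]].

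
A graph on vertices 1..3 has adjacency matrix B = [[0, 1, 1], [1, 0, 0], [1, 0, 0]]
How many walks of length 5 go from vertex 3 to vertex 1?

4

The number of length-5 walks from vertex 3 to vertex 1 is entry (3,1) of B⁵, where B is the adjacency matrix.
B² = [[2, 0, 0], [0, 1, 1], [0, 1, 1]]
B³ = [[0, 2, 2], [2, 0, 0], [2, 0, 0]]
B⁴ = [[4, 0, 0], [0, 2, 2], [0, 2, 2]]
B⁵ = [[0, 4, 4], [4, 0, 0], [4, 0, 0]]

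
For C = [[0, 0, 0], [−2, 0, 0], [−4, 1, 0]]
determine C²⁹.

[[0, 0, 0], [0, 0, 0], [0, 0, 0]]

C is strictly triangular, hence nilpotent: C³ = 0, so C²⁹ = 0.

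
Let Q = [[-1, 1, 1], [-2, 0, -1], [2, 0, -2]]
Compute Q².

[[1, -1, -4], [0, -2, 0], [-6, 2, 6]]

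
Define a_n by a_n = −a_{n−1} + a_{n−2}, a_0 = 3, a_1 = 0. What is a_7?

With companion matrix C = [[−1, 1], [1, 0]], [a_n, a_{n−1}]ᵀ = C·[a_{n−1}, a_{n−2}]ᵀ, so [a_7, a_6]ᵀ = C^6·[a_1, a_0]ᵀ.
C^6 = [[13, −8], [−8, 5]], giving [a_7, a_6]ᵀ = [[−24], [15]].

−24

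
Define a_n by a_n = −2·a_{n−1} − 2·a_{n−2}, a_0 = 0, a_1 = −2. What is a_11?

−64

With companion matrix Q = [[−2, −2], [1, 0]], [a_n, a_{n−1}]ᵀ = Q·[a_{n−1}, a_{n−2}]ᵀ, so [a_11, a_10]ᵀ = Q¹⁰·[a_1, a_0]ᵀ.
Q¹⁰ = [[32, 64], [−32, −32]], giving [a_11, a_10]ᵀ = [[−64], [64]].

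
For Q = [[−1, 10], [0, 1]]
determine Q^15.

[[−1, 10], [0, 1]]

Q² = I (check: tr Q = 0 and det Q = −1), so Q^15 = Q since 15 is odd.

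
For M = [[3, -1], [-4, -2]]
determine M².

[[13, -1], [-4, 8]]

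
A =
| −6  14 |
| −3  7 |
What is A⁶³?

[[−6, 14], [−3, 7]]

A² = A (a projection; rank 1, trace 1), so A⁶³ = A.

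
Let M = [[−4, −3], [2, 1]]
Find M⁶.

[[190, 189], [−126, −125]]

tr M = −3 and det M = 2, so the characteristic polynomial is λ² − (−3)λ + (2) with roots −1 and −2.
Eigenvectors give P = [[1, −3], [−1, 2]] with P⁻¹ = [[−2, −3], [−1, −1]], and M = P·diag(−1, −2)·P⁻¹.
Then M⁶ = P·diag(1, 64)·P⁻¹ = [[1, −192], [−1, 128]] · [[−2, −3], [−1, −1]] = [[190, 189], [−126, −125]].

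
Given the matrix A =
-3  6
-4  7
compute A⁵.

[[-483, 726], [-484, 727]]

tr A = 4 and det A = 3, so the characteristic polynomial is λ² − (4)λ + (3) with roots 3 and 1.
Eigenvectors give P = [[1, 3], [1, 2]] with P⁻¹ = [[-2, 3], [1, -1]], and A = P·diag(3, 1)·P⁻¹.
Then A⁵ = P·diag(243, 1)·P⁻¹ = [[243, 3], [243, 2]] · [[-2, 3], [1, -1]] = [[-483, 726], [-484, 727]].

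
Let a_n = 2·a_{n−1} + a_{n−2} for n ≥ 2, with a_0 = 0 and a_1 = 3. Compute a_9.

With companion matrix B = [[2, 1], [1, 0]], [a_n, a_{n−1}]ᵀ = B·[a_{n−1}, a_{n−2}]ᵀ, so [a_9, a_8]ᵀ = B⁸·[a_1, a_0]ᵀ.
B⁸ = [[985, 408], [408, 169]], giving [a_9, a_8]ᵀ = [[2955], [1224]].

2955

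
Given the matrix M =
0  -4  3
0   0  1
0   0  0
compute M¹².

M is strictly triangular, hence nilpotent: M³ = 0, so M¹² = 0.

[[0, 0, 0], [0, 0, 0], [0, 0, 0]]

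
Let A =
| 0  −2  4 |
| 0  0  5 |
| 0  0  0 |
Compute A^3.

[[0, 0, 0], [0, 0, 0], [0, 0, 0]]

A is strictly triangular, hence nilpotent: A^3 = 0, so A^3 = 0.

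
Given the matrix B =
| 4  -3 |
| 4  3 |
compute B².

[[4, -21], [28, -3]]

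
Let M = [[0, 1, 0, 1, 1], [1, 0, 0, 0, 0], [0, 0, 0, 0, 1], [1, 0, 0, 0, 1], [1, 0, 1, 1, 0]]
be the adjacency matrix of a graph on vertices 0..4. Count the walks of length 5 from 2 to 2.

2

The number of length-5 walks from vertex 2 to vertex 2 is entry (2,2) of M⁵, where M is the adjacency matrix.
M² = [[3, 0, 1, 1, 1], [0, 1, 0, 1, 1], [1, 0, 1, 1, 0], [1, 1, 1, 2, 1], [1, 1, 0, 1, 3]]
M³ = [[2, 3, 1, 4, 5], [3, 0, 1, 1, 1], [1, 1, 0, 1, 3], [4, 1, 1, 2, 4], [5, 1, 3, 4, 2]]
M⁴ = [[12, 2, 5, 7, 7], [2, 3, 1, 4, 5], [5, 1, 3, 4, 2], [7, 4, 4, 8, 7], [7, 5, 2, 7, 12]]
M⁵ = [[16, 12, 7, 19, 24], [12, 2, 5, 7, 7], [7, 5, 2, 7, 12], [19, 7, 7, 14, 19], [24, 7, 12, 19, 16]]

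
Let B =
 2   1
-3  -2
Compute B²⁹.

[[2, 1], [-3, -2]]

B² = I (check: tr B = 0 and det B = -1), so B²⁹ = B since 29 is odd.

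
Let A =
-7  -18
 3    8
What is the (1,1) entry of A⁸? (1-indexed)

-509

tr A = 1 and det A = -2, so the characteristic polynomial is λ² − (1)λ + (-2) with roots 2 and -1.
Eigenvectors give P = [[-2, -3], [1, 1]] with P⁻¹ = [[1, 3], [-1, -2]], and A = P·diag(2, -1)·P⁻¹.
Then A⁸ = P·diag(256, 1)·P⁻¹ = [[-512, -3], [256, 1]] · [[1, 3], [-1, -2]] = [[-509, -1530], [255, 766]].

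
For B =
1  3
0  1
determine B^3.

B = I + N where N = [[0, 3], [0, 0]] is strictly upper-triangular, so N^2 = 0.
(I + N)^3 = I + 3·N = [[1, 9], [0, 1]].

[[1, 9], [0, 1]]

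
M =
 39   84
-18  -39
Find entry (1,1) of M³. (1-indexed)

tr M = 0 and det M = -9, so the characteristic polynomial is λ² − (0)λ + (-9) with roots -3 and 3.
Eigenvectors give P = [[2, 7], [-1, -3]] with P⁻¹ = [[-3, -7], [1, 2]], and M = P·diag(-3, 3)·P⁻¹.
Then M³ = P·diag(-27, 27)·P⁻¹ = [[-54, 189], [27, -81]] · [[-3, -7], [1, 2]] = [[351, 756], [-162, -351]].

351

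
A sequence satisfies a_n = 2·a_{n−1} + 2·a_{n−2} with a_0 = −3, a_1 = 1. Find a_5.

With companion matrix M = [[2, 2], [1, 0]], [a_n, a_{n−1}]ᵀ = M·[a_{n−1}, a_{n−2}]ᵀ, so [a_5, a_4]ᵀ = M^4·[a_1, a_0]ᵀ.
M^4 = [[44, 32], [16, 12]], giving [a_5, a_4]ᵀ = [[−52], [−20]].

−52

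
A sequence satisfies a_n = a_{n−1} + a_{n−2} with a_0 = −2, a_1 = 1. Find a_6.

With companion matrix Q = [[1, 1], [1, 0]], [a_n, a_{n−1}]ᵀ = Q·[a_{n−1}, a_{n−2}]ᵀ, so [a_6, a_5]ᵀ = Q⁵·[a_1, a_0]ᵀ.
Q⁵ = [[8, 5], [5, 3]], giving [a_6, a_5]ᵀ = [[−2], [−1]].

−2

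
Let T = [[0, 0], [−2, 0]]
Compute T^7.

T is strictly triangular, hence nilpotent: T^2 = 0, so T^7 = 0.

[[0, 0], [0, 0]]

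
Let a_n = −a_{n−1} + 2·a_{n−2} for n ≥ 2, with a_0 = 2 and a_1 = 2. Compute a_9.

2

With companion matrix Q = [[−1, 2], [1, 0]], [a_n, a_{n−1}]ᵀ = Q·[a_{n−1}, a_{n−2}]ᵀ, so [a_9, a_8]ᵀ = Q⁸·[a_1, a_0]ᵀ.
Q⁸ = [[171, −170], [−85, 86]], giving [a_9, a_8]ᵀ = [[2], [2]].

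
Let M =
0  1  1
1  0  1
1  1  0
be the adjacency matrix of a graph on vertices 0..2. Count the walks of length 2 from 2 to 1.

1

The number of length-2 walks from vertex 2 to vertex 1 is entry (2,1) of M^2, where M is the adjacency matrix.
M^2 = [[2, 1, 1], [1, 2, 1], [1, 1, 2]]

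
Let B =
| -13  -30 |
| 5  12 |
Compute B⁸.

tr B = -1 and det B = -6, so the characteristic polynomial is λ² − (-1)λ + (-6) with roots -3 and 2.
Eigenvectors give P = [[3, -2], [-1, 1]] with P⁻¹ = [[1, 2], [1, 3]], and B = P·diag(-3, 2)·P⁻¹.
Then B⁸ = P·diag(6561, 256)·P⁻¹ = [[19683, -512], [-6561, 256]] · [[1, 2], [1, 3]] = [[19171, 37830], [-6305, -12354]].

[[19171, 37830], [-6305, -12354]]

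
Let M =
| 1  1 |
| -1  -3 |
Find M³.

M² = [[0, -2], [2, 8]]
M³ = [[2, 6], [-6, -22]]

[[2, 6], [-6, -22]]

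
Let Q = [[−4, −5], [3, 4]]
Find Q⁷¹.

[[−4, −5], [3, 4]]

Q² = I (check: tr Q = 0 and det Q = −1), so Q⁷¹ = Q since 71 is odd.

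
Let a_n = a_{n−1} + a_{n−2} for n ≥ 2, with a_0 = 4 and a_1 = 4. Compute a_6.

With companion matrix B = [[1, 1], [1, 0]], [a_n, a_{n−1}]ᵀ = B·[a_{n−1}, a_{n−2}]ᵀ, so [a_6, a_5]ᵀ = B⁵·[a_1, a_0]ᵀ.
B⁵ = [[8, 5], [5, 3]], giving [a_6, a_5]ᵀ = [[52], [32]].

52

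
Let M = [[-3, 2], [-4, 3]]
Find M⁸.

M² = I (check: tr M = 0 and det M = -1), so M⁸ = I since 8 is even.

[[1, 0], [0, 1]]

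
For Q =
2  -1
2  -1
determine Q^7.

Q² = Q (a projection; rank 1, trace 1), so Q^7 = Q.

[[2, -1], [2, -1]]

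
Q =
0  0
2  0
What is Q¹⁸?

Q is strictly triangular, hence nilpotent: Q² = 0, so Q¹⁸ = 0.

[[0, 0], [0, 0]]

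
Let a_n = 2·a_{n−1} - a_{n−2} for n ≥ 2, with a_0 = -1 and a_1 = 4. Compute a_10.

49

With companion matrix Q = [[2, -1], [1, 0]], [a_n, a_{n−1}]ᵀ = Q·[a_{n−1}, a_{n−2}]ᵀ, so [a_10, a_9]ᵀ = Q⁹·[a_1, a_0]ᵀ.
Q⁹ = [[10, -9], [9, -8]], giving [a_10, a_9]ᵀ = [[49], [44]].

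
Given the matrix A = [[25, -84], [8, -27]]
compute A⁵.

[[1465, -5124], [488, -1707]]

tr A = -2 and det A = -3, so the characteristic polynomial is λ² − (-2)λ + (-3) with roots -3 and 1.
Eigenvectors give P = [[3, 7], [1, 2]] with P⁻¹ = [[-2, 7], [1, -3]], and A = P·diag(-3, 1)·P⁻¹.
Then A⁵ = P·diag(-243, 1)·P⁻¹ = [[-729, 7], [-243, 2]] · [[-2, 7], [1, -3]] = [[1465, -5124], [488, -1707]].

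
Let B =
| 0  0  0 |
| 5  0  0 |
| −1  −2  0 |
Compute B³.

[[0, 0, 0], [0, 0, 0], [0, 0, 0]]

B is strictly triangular, hence nilpotent: B³ = 0, so B³ = 0.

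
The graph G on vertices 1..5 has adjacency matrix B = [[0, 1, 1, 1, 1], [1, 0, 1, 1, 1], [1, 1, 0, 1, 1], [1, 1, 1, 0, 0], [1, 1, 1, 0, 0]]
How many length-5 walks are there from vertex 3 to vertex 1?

147

The number of length-5 walks from vertex 3 to vertex 1 is entry (3,1) of B⁵, where B is the adjacency matrix.
B² = [[4, 3, 3, 2, 2], [3, 4, 3, 2, 2], [3, 3, 4, 2, 2], [2, 2, 2, 3, 3], [2, 2, 2, 3, 3]]
B³ = [[10, 11, 11, 10, 10], [11, 10, 11, 10, 10], [11, 11, 10, 10, 10], [10, 10, 10, 6, 6], [10, 10, 10, 6, 6]]
B⁴ = [[42, 41, 41, 32, 32], [41, 42, 41, 32, 32], [41, 41, 42, 32, 32], [32, 32, 32, 30, 30], [32, 32, 32, 30, 30]]
B⁵ = [[146, 147, 147, 124, 124], [147, 146, 147, 124, 124], [147, 147, 146, 124, 124], [124, 124, 124, 96, 96], [124, 124, 124, 96, 96]]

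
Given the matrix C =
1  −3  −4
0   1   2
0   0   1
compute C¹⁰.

[[1, −30, −310], [0, 1, 20], [0, 0, 1]]

C = I + N where N = [[0, −3, −4], [0, 0, 2], [0, 0, 0]] is strictly upper-triangular, so N³ = 0.
(I + N)¹⁰ = I + 10·N + 45·N² = [[1, −30, −310], [0, 1, 20], [0, 0, 1]].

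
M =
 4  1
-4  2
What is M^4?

[[0, 72], [-288, -144]]

M^2 = [[12, 6], [-24, 0]]
M^3 = [[24, 24], [-96, -24]]
M^4 = [[0, 72], [-288, -144]]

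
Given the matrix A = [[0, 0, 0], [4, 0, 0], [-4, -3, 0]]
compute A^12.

[[0, 0, 0], [0, 0, 0], [0, 0, 0]]

A is strictly triangular, hence nilpotent: A^3 = 0, so A^12 = 0.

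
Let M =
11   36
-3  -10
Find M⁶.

[[253, 756], [-63, -188]]

tr M = 1 and det M = -2, so the characteristic polynomial is λ² − (1)λ + (-2) with roots -1 and 2.
Eigenvectors give P = [[-3, 4], [1, -1]] with P⁻¹ = [[1, 4], [1, 3]], and M = P·diag(-1, 2)·P⁻¹.
Then M⁶ = P·diag(1, 64)·P⁻¹ = [[-3, 256], [1, -64]] · [[1, 4], [1, 3]] = [[253, 756], [-63, -188]].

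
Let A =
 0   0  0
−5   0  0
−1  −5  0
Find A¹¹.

A is strictly triangular, hence nilpotent: A³ = 0, so A¹¹ = 0.

[[0, 0, 0], [0, 0, 0], [0, 0, 0]]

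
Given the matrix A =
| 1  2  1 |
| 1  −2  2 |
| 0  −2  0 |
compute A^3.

A^2 = [[3, −4, 5], [−1, 2, −3], [−2, 4, −4]]
A^3 = [[−1, 4, −5], [1, 0, 3], [2, −4, 6]]

[[−1, 4, −5], [1, 0, 3], [2, −4, 6]]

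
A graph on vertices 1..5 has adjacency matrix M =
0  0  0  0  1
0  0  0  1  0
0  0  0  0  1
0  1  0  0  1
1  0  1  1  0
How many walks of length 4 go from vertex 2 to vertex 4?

The number of length-4 walks from vertex 2 to vertex 4 is entry (2,4) of M⁴, where M is the adjacency matrix.
M² = [[1, 0, 1, 1, 0], [0, 1, 0, 0, 1], [1, 0, 1, 1, 0], [1, 0, 1, 2, 0], [0, 1, 0, 0, 3]]
M³ = [[0, 1, 0, 0, 3], [1, 0, 1, 2, 0], [0, 1, 0, 0, 3], [0, 2, 0, 0, 4], [3, 0, 3, 4, 0]]
M⁴ = [[3, 0, 3, 4, 0], [0, 2, 0, 0, 4], [3, 0, 3, 4, 0], [4, 0, 4, 6, 0], [0, 4, 0, 0, 10]]

0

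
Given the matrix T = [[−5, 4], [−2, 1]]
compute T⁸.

tr T = −4 and det T = 3, so the characteristic polynomial is λ² − (−4)λ + (3) with roots −3 and −1.
Eigenvectors give P = [[2, −1], [1, −1]] with P⁻¹ = [[1, −1], [1, −2]], and T = P·diag(−3, −1)·P⁻¹.
Then T⁸ = P·diag(6561, 1)·P⁻¹ = [[13122, −1], [6561, −1]] · [[1, −1], [1, −2]] = [[13121, −13120], [6560, −6559]].

[[13121, −13120], [6560, −6559]]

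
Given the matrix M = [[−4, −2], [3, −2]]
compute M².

[[10, 12], [−18, −2]]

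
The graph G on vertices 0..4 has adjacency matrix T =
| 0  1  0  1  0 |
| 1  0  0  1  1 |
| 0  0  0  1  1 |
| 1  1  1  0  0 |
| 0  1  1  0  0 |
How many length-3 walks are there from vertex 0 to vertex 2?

The number of length-3 walks from vertex 0 to vertex 2 is entry (0,2) of T^3, where T is the adjacency matrix.
T^2 = [[2, 1, 1, 1, 1], [1, 3, 2, 1, 0], [1, 2, 2, 0, 0], [1, 1, 0, 3, 2], [1, 0, 0, 2, 2]]
T^3 = [[2, 4, 2, 4, 2], [4, 2, 1, 6, 5], [2, 1, 0, 5, 4], [4, 6, 5, 2, 1], [2, 5, 4, 1, 0]]

2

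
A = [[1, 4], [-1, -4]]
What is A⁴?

A² = [[-3, -12], [3, 12]]
A³ = [[9, 36], [-9, -36]]
A⁴ = [[-27, -108], [27, 108]]

[[-27, -108], [27, 108]]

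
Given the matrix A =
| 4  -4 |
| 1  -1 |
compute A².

[[12, -12], [3, -3]]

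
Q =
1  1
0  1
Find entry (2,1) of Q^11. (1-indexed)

Q = I + N where N = [[0, 1], [0, 0]] is strictly upper-triangular, so N^2 = 0.
(I + N)^11 = I + 11·N = [[1, 11], [0, 1]].

0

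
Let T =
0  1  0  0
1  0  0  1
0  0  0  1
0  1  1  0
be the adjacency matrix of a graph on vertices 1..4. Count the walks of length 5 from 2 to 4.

The number of length-5 walks from vertex 2 to vertex 4 is entry (2,4) of T⁵, where T is the adjacency matrix.
T² = [[1, 0, 0, 1], [0, 2, 1, 0], [0, 1, 1, 0], [1, 0, 0, 2]]
T³ = [[0, 2, 1, 0], [2, 0, 0, 3], [1, 0, 0, 2], [0, 3, 2, 0]]
T⁴ = [[2, 0, 0, 3], [0, 5, 3, 0], [0, 3, 2, 0], [3, 0, 0, 5]]
T⁵ = [[0, 5, 3, 0], [5, 0, 0, 8], [3, 0, 0, 5], [0, 8, 5, 0]]

8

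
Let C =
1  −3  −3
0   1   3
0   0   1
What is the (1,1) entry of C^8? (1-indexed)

1

C = I + N where N = [[0, −3, −3], [0, 0, 3], [0, 0, 0]] is strictly upper-triangular, so N^3 = 0.
(I + N)^8 = I + 8·N + 28·N^2 = [[1, −24, −276], [0, 1, 24], [0, 0, 1]].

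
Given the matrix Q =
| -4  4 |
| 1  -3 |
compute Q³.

Q² = [[20, -28], [-7, 13]]
Q³ = [[-108, 164], [41, -67]]

[[-108, 164], [41, -67]]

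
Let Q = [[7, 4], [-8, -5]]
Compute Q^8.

[[13121, 6560], [-13120, -6559]]

tr Q = 2 and det Q = -3, so the characteristic polynomial is λ² − (2)λ + (-3) with roots -1 and 3.
Eigenvectors give P = [[-1, 1], [2, -1]] with P⁻¹ = [[1, 1], [2, 1]], and Q = P·diag(-1, 3)·P⁻¹.
Then Q^8 = P·diag(1, 6561)·P⁻¹ = [[-1, 6561], [2, -6561]] · [[1, 1], [2, 1]] = [[13121, 6560], [-13120, -6559]].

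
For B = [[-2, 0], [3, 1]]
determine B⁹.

[[-512, 0], [513, 1]]

tr B = -1 and det B = -2, so the characteristic polynomial is λ² − (-1)λ + (-2) with roots 1 and -2.
Eigenvectors give P = [[0, -1], [1, 1]] with P⁻¹ = [[1, 1], [-1, 0]], and B = P·diag(1, -2)·P⁻¹.
Then B⁹ = P·diag(1, -512)·P⁻¹ = [[0, 512], [1, -512]] · [[1, 1], [-1, 0]] = [[-512, 0], [513, 1]].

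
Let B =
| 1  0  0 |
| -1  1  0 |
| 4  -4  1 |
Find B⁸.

[[1, 0, 0], [-8, 1, 0], [144, -32, 1]]

B = I + N where N = [[0, 0, 0], [-1, 0, 0], [4, -4, 0]] is strictly lower-triangular, so N³ = 0.
(I + N)⁸ = I + 8·N + 28·N² = [[1, 0, 0], [-8, 1, 0], [144, -32, 1]].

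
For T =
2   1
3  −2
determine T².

[[7, 0], [0, 7]]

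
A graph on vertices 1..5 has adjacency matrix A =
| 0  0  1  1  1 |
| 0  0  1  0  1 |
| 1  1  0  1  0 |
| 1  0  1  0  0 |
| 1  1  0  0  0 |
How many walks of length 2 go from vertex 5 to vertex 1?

0

The number of length-2 walks from vertex 5 to vertex 1 is entry (5,1) of A², where A is the adjacency matrix.
A² = [[3, 2, 1, 1, 0], [2, 2, 0, 1, 0], [1, 0, 3, 1, 2], [1, 1, 1, 2, 1], [0, 0, 2, 1, 2]]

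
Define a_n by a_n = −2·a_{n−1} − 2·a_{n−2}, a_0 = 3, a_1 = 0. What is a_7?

With companion matrix M = [[−2, −2], [1, 0]], [a_n, a_{n−1}]ᵀ = M·[a_{n−1}, a_{n−2}]ᵀ, so [a_7, a_6]ᵀ = M^6·[a_1, a_0]ᵀ.
M^6 = [[−8, −16], [8, 8]], giving [a_7, a_6]ᵀ = [[−48], [24]].

−48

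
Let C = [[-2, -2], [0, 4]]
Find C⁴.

[[16, -80], [0, 256]]

C² = [[4, -4], [0, 16]]
C³ = [[-8, -24], [0, 64]]
C⁴ = [[16, -80], [0, 256]]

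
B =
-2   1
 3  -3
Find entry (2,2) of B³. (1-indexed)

B² = [[7, -5], [-15, 12]]
B³ = [[-29, 22], [66, -51]]

-51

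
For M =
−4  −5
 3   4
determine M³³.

[[−4, −5], [3, 4]]

M² = I (check: tr M = 0 and det M = −1), so M³³ = M since 33 is odd.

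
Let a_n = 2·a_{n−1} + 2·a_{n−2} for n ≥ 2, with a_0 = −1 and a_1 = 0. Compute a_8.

With companion matrix C = [[2, 2], [1, 0]], [a_n, a_{n−1}]ᵀ = C·[a_{n−1}, a_{n−2}]ᵀ, so [a_8, a_7]ᵀ = C^7·[a_1, a_0]ᵀ.
C^7 = [[896, 656], [328, 240]], giving [a_8, a_7]ᵀ = [[−656], [−240]].

−656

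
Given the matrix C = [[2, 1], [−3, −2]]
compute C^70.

[[1, 0], [0, 1]]

C² = I (check: tr C = 0 and det C = −1), so C^70 = I since 70 is even.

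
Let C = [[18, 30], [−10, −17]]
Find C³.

[[132, 210], [−70, −113]]

tr C = 1 and det C = −6, so the characteristic polynomial is λ² − (1)λ + (−6) with roots −2 and 3.
Eigenvectors give P = [[−3, −2], [2, 1]] with P⁻¹ = [[1, 2], [−2, −3]], and C = P·diag(−2, 3)·P⁻¹.
Then C³ = P·diag(−8, 27)·P⁻¹ = [[24, −54], [−16, 27]] · [[1, 2], [−2, −3]] = [[132, 210], [−70, −113]].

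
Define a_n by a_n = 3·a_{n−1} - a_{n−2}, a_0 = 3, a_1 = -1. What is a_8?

With companion matrix T = [[3, -1], [1, 0]], [a_n, a_{n−1}]ᵀ = T·[a_{n−1}, a_{n−2}]ᵀ, so [a_8, a_7]ᵀ = T⁷·[a_1, a_0]ᵀ.
T⁷ = [[987, -377], [377, -144]], giving [a_8, a_7]ᵀ = [[-2118], [-809]].

-2118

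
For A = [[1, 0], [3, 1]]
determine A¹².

A = I + N where N = [[0, 0], [3, 0]] is strictly lower-triangular, so N² = 0.
(I + N)¹² = I + 12·N = [[1, 0], [36, 1]].

[[1, 0], [36, 1]]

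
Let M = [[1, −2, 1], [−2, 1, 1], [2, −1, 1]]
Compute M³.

[[17, −19, 2], [−10, 8, 2], [22, −20, 2]]

M² = [[7, −5, 0], [−2, 4, 0], [6, −6, 2]]
M³ = [[17, −19, 2], [−10, 8, 2], [22, −20, 2]]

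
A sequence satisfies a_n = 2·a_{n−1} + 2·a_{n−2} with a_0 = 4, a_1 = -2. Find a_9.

2272

With companion matrix C = [[2, 2], [1, 0]], [a_n, a_{n−1}]ᵀ = C·[a_{n−1}, a_{n−2}]ᵀ, so [a_9, a_8]ᵀ = C^8·[a_1, a_0]ᵀ.
C^8 = [[2448, 1792], [896, 656]], giving [a_9, a_8]ᵀ = [[2272], [832]].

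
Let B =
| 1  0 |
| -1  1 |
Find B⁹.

B = I + N where N = [[0, 0], [-1, 0]] is strictly lower-triangular, so N² = 0.
(I + N)⁹ = I + 9·N = [[1, 0], [-9, 1]].

[[1, 0], [-9, 1]]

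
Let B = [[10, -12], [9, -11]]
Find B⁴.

[[-44, 60], [-45, 61]]

tr B = -1 and det B = -2, so the characteristic polynomial is λ² − (-1)λ + (-2) with roots 1 and -2.
Eigenvectors give P = [[4, 1], [3, 1]] with P⁻¹ = [[1, -1], [-3, 4]], and B = P·diag(1, -2)·P⁻¹.
Then B⁴ = P·diag(1, 16)·P⁻¹ = [[4, 16], [3, 16]] · [[1, -1], [-3, 4]] = [[-44, 60], [-45, 61]].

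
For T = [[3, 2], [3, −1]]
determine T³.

[[57, 26], [39, 5]]

T² = [[15, 4], [6, 7]]
T³ = [[57, 26], [39, 5]]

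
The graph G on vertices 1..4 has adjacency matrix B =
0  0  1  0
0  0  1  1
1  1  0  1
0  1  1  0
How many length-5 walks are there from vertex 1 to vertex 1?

The number of length-5 walks from vertex 1 to vertex 1 is entry (1,1) of B⁵, where B is the adjacency matrix.
B² = [[1, 1, 0, 1], [1, 2, 1, 1], [0, 1, 3, 1], [1, 1, 1, 2]]
B³ = [[0, 1, 3, 1], [1, 2, 4, 3], [3, 4, 2, 4], [1, 3, 4, 2]]
B⁴ = [[3, 4, 2, 4], [4, 7, 6, 6], [2, 6, 11, 6], [4, 6, 6, 7]]
B⁵ = [[2, 6, 11, 6], [6, 12, 17, 13], [11, 17, 14, 17], [6, 13, 17, 12]]

2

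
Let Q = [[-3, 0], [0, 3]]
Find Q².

[[9, 0], [0, 9]]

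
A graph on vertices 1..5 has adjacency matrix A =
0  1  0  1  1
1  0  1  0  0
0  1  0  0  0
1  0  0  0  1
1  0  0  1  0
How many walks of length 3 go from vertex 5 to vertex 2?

The number of length-3 walks from vertex 5 to vertex 2 is entry (5,2) of A^3, where A is the adjacency matrix.
A^2 = [[3, 0, 1, 1, 1], [0, 2, 0, 1, 1], [1, 0, 1, 0, 0], [1, 1, 0, 2, 1], [1, 1, 0, 1, 2]]
A^3 = [[2, 4, 0, 4, 4], [4, 0, 2, 1, 1], [0, 2, 0, 1, 1], [4, 1, 1, 2, 3], [4, 1, 1, 3, 2]]

1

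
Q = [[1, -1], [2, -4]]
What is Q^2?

[[-1, 3], [-6, 14]]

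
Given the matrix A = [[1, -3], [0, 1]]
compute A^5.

[[1, -15], [0, 1]]

A = I + N where N = [[0, -3], [0, 0]] is strictly upper-triangular, so N^2 = 0.
(I + N)^5 = I + 5·N = [[1, -15], [0, 1]].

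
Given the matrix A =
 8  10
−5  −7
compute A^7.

[[4502, 4630], [−2315, −2443]]

tr A = 1 and det A = −6, so the characteristic polynomial is λ² − (1)λ + (−6) with roots 3 and −2.
Eigenvectors give P = [[2, −1], [−1, 1]] with P⁻¹ = [[1, 1], [1, 2]], and A = P·diag(3, −2)·P⁻¹.
Then A^7 = P·diag(2187, −128)·P⁻¹ = [[4374, 128], [−2187, −128]] · [[1, 1], [1, 2]] = [[4502, 4630], [−2315, −2443]].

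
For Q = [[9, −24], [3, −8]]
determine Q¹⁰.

[[9, −24], [3, −8]]

Q² = Q (a projection; rank 1, trace 1), so Q¹⁰ = Q.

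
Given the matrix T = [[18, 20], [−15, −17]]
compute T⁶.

[[2724, 2660], [−1995, −1931]]

tr T = 1 and det T = −6, so the characteristic polynomial is λ² − (1)λ + (−6) with roots 3 and −2.
Eigenvectors give P = [[4, −1], [−3, 1]] with P⁻¹ = [[1, 1], [3, 4]], and T = P·diag(3, −2)·P⁻¹.
Then T⁶ = P·diag(729, 64)·P⁻¹ = [[2916, −64], [−2187, 64]] · [[1, 1], [3, 4]] = [[2724, 2660], [−1995, −1931]].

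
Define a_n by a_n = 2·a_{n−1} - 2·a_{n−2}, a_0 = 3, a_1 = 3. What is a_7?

With companion matrix Q = [[2, -2], [1, 0]], [a_n, a_{n−1}]ᵀ = Q·[a_{n−1}, a_{n−2}]ᵀ, so [a_7, a_6]ᵀ = Q⁶·[a_1, a_0]ᵀ.
Q⁶ = [[-8, 16], [-8, 8]], giving [a_7, a_6]ᵀ = [[24], [0]].

24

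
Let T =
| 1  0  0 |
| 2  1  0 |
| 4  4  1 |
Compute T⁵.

T = I + N where N = [[0, 0, 0], [2, 0, 0], [4, 4, 0]] is strictly lower-triangular, so N³ = 0.
(I + N)⁵ = I + 5·N + 10·N² = [[1, 0, 0], [10, 1, 0], [100, 20, 1]].

[[1, 0, 0], [10, 1, 0], [100, 20, 1]]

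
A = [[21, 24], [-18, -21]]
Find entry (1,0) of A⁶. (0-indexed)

0

tr A = 0 and det A = -9, so the characteristic polynomial is λ² − (0)λ + (-9) with roots -3 and 3.
Eigenvectors give P = [[-1, 4], [1, -3]] with P⁻¹ = [[3, 4], [1, 1]], and A = P·diag(-3, 3)·P⁻¹.
Then A⁶ = P·diag(729, 729)·P⁻¹ = [[-729, 2916], [729, -2187]] · [[3, 4], [1, 1]] = [[729, 0], [0, 729]].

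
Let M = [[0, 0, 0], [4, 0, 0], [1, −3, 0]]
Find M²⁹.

[[0, 0, 0], [0, 0, 0], [0, 0, 0]]

M is strictly triangular, hence nilpotent: M³ = 0, so M²⁹ = 0.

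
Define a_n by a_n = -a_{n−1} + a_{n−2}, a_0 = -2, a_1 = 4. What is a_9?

178

With companion matrix M = [[-1, 1], [1, 0]], [a_n, a_{n−1}]ᵀ = M·[a_{n−1}, a_{n−2}]ᵀ, so [a_9, a_8]ᵀ = M⁸·[a_1, a_0]ᵀ.
M⁸ = [[34, -21], [-21, 13]], giving [a_9, a_8]ᵀ = [[178], [-110]].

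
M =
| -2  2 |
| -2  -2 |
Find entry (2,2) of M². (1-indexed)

0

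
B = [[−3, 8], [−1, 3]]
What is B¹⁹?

[[−3, 8], [−1, 3]]

B² = I (check: tr B = 0 and det B = −1), so B¹⁹ = B since 19 is odd.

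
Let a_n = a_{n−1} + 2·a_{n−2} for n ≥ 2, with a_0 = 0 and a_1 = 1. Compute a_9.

171

With companion matrix M = [[1, 2], [1, 0]], [a_n, a_{n−1}]ᵀ = M·[a_{n−1}, a_{n−2}]ᵀ, so [a_9, a_8]ᵀ = M⁸·[a_1, a_0]ᵀ.
M⁸ = [[171, 170], [85, 86]], giving [a_9, a_8]ᵀ = [[171], [85]].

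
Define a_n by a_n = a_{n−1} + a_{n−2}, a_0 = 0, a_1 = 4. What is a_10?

With companion matrix M = [[1, 1], [1, 0]], [a_n, a_{n−1}]ᵀ = M·[a_{n−1}, a_{n−2}]ᵀ, so [a_10, a_9]ᵀ = M⁹·[a_1, a_0]ᵀ.
M⁹ = [[55, 34], [34, 21]], giving [a_10, a_9]ᵀ = [[220], [136]].

220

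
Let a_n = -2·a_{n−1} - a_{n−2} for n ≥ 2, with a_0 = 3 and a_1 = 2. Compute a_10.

With companion matrix T = [[-2, -1], [1, 0]], [a_n, a_{n−1}]ᵀ = T·[a_{n−1}, a_{n−2}]ᵀ, so [a_10, a_9]ᵀ = T⁹·[a_1, a_0]ᵀ.
T⁹ = [[-10, -9], [9, 8]], giving [a_10, a_9]ᵀ = [[-47], [42]].

-47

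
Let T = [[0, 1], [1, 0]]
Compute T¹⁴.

[[1, 0], [0, 1]]

T² = I (check: tr T = 0 and det T = −1), so T¹⁴ = I since 14 is even.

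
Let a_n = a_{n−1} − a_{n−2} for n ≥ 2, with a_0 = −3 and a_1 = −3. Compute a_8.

0

With companion matrix Q = [[1, −1], [1, 0]], [a_n, a_{n−1}]ᵀ = Q·[a_{n−1}, a_{n−2}]ᵀ, so [a_8, a_7]ᵀ = Q⁷·[a_1, a_0]ᵀ.
Q⁷ = [[1, −1], [1, 0]], giving [a_8, a_7]ᵀ = [[0], [−3]].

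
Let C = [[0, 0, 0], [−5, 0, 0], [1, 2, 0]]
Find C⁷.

[[0, 0, 0], [0, 0, 0], [0, 0, 0]]

C is strictly triangular, hence nilpotent: C³ = 0, so C⁷ = 0.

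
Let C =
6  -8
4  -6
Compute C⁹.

tr C = 0 and det C = -4, so the characteristic polynomial is λ² − (0)λ + (-4) with roots 2 and -2.
Eigenvectors give P = [[2, 1], [1, 1]] with P⁻¹ = [[1, -1], [-1, 2]], and C = P·diag(2, -2)·P⁻¹.
Then C⁹ = P·diag(512, -512)·P⁻¹ = [[1024, -512], [512, -512]] · [[1, -1], [-1, 2]] = [[1536, -2048], [1024, -1536]].

[[1536, -2048], [1024, -1536]]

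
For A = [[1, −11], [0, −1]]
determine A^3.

A² = I (check: tr A = 0 and det A = −1), so A^3 = A since 3 is odd.

[[1, −11], [0, −1]]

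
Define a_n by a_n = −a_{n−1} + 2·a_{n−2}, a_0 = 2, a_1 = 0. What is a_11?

With companion matrix B = [[−1, 2], [1, 0]], [a_n, a_{n−1}]ᵀ = B·[a_{n−1}, a_{n−2}]ᵀ, so [a_11, a_10]ᵀ = B¹⁰·[a_1, a_0]ᵀ.
B¹⁰ = [[683, −682], [−341, 342]], giving [a_11, a_10]ᵀ = [[−1364], [684]].

−1364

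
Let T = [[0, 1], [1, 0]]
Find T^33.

T² = I (check: tr T = 0 and det T = -1), so T^33 = T since 33 is odd.

[[0, 1], [1, 0]]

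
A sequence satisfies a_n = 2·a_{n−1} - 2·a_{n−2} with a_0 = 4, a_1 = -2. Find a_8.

With companion matrix T = [[2, -2], [1, 0]], [a_n, a_{n−1}]ᵀ = T·[a_{n−1}, a_{n−2}]ᵀ, so [a_8, a_7]ᵀ = T⁷·[a_1, a_0]ᵀ.
T⁷ = [[0, 16], [-8, 16]], giving [a_8, a_7]ᵀ = [[64], [80]].

64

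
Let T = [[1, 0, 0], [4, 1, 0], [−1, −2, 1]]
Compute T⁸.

[[1, 0, 0], [32, 1, 0], [−232, −16, 1]]

T = I + N where N = [[0, 0, 0], [4, 0, 0], [−1, −2, 0]] is strictly lower-triangular, so N³ = 0.
(I + N)⁸ = I + 8·N + 28·N² = [[1, 0, 0], [32, 1, 0], [−232, −16, 1]].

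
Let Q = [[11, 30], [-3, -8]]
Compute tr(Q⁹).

tr Q = 3 and det Q = 2, so the characteristic polynomial is λ² − (3)λ + (2) with roots 1 and 2.
Eigenvectors give P = [[-3, 10], [1, -3]] with P⁻¹ = [[3, 10], [1, 3]], and Q = P·diag(1, 2)·P⁻¹.
Then Q⁹ = P·diag(1, 512)·P⁻¹ = [[-3, 5120], [1, -1536]] · [[3, 10], [1, 3]] = [[5111, 15330], [-1533, -4598]].

513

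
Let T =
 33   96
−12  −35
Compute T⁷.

[[17505, 52512], [−6564, −19691]]

tr T = −2 and det T = −3, so the characteristic polynomial is λ² − (−2)λ + (−3) with roots 1 and −3.
Eigenvectors give P = [[3, −8], [−1, 3]] with P⁻¹ = [[3, 8], [1, 3]], and T = P·diag(1, −3)·P⁻¹.
Then T⁷ = P·diag(1, −2187)·P⁻¹ = [[3, 17496], [−1, −6561]] · [[3, 8], [1, 3]] = [[17505, 52512], [−6564, −19691]].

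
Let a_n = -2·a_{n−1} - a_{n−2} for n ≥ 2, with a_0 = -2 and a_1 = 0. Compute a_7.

-12

With companion matrix C = [[-2, -1], [1, 0]], [a_n, a_{n−1}]ᵀ = C·[a_{n−1}, a_{n−2}]ᵀ, so [a_7, a_6]ᵀ = C⁶·[a_1, a_0]ᵀ.
C⁶ = [[7, 6], [-6, -5]], giving [a_7, a_6]ᵀ = [[-12], [10]].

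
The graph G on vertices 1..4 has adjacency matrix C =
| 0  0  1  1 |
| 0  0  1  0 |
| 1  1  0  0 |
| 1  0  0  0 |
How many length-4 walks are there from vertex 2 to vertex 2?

The number of length-4 walks from vertex 2 to vertex 2 is entry (2,2) of C⁴, where C is the adjacency matrix.
C² = [[2, 1, 0, 0], [1, 1, 0, 0], [0, 0, 2, 1], [0, 0, 1, 1]]
C³ = [[0, 0, 3, 2], [0, 0, 2, 1], [3, 2, 0, 0], [2, 1, 0, 0]]
C⁴ = [[5, 3, 0, 0], [3, 2, 0, 0], [0, 0, 5, 3], [0, 0, 3, 2]]

2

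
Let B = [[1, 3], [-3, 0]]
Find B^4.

[[55, -51], [51, 72]]

B^2 = [[-8, 3], [-3, -9]]
B^3 = [[-17, -24], [24, -9]]
B^4 = [[55, -51], [51, 72]]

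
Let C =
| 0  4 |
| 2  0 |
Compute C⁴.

[[64, 0], [0, 64]]

C² = [[8, 0], [0, 8]]
C³ = [[0, 32], [16, 0]]
C⁴ = [[64, 0], [0, 64]]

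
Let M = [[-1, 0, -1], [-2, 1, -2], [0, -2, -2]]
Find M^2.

[[1, 2, 3], [0, 5, 4], [4, 2, 8]]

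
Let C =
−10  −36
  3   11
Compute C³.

tr C = 1 and det C = −2, so the characteristic polynomial is λ² − (1)λ + (−2) with roots −1 and 2.
Eigenvectors give P = [[4, −3], [−1, 1]] with P⁻¹ = [[1, 3], [1, 4]], and C = P·diag(−1, 2)·P⁻¹.
Then C³ = P·diag(−1, 8)·P⁻¹ = [[−4, −24], [1, 8]] · [[1, 3], [1, 4]] = [[−28, −108], [9, 35]].

[[−28, −108], [9, 35]]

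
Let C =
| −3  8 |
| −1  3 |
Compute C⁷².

[[1, 0], [0, 1]]

C² = I (check: tr C = 0 and det C = −1), so C⁷² = I since 72 is even.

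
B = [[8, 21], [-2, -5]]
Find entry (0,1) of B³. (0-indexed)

tr B = 3 and det B = 2, so the characteristic polynomial is λ² − (3)λ + (2) with roots 1 and 2.
Eigenvectors give P = [[3, 7], [-1, -2]] with P⁻¹ = [[-2, -7], [1, 3]], and B = P·diag(1, 2)·P⁻¹.
Then B³ = P·diag(1, 8)·P⁻¹ = [[3, 56], [-1, -16]] · [[-2, -7], [1, 3]] = [[50, 147], [-14, -41]].

147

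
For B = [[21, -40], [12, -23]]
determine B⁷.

[[10941, -21880], [6564, -13127]]

tr B = -2 and det B = -3, so the characteristic polynomial is λ² − (-2)λ + (-3) with roots -3 and 1.
Eigenvectors give P = [[-5, 2], [-3, 1]] with P⁻¹ = [[1, -2], [3, -5]], and B = P·diag(-3, 1)·P⁻¹.
Then B⁷ = P·diag(-2187, 1)·P⁻¹ = [[10935, 2], [6561, 1]] · [[1, -2], [3, -5]] = [[10941, -21880], [6564, -13127]].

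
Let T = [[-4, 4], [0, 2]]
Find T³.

[[-64, 48], [0, 8]]

T² = [[16, -8], [0, 4]]
T³ = [[-64, 48], [0, 8]]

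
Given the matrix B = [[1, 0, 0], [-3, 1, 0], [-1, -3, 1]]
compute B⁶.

[[1, 0, 0], [-18, 1, 0], [129, -18, 1]]

B = I + N where N = [[0, 0, 0], [-3, 0, 0], [-1, -3, 0]] is strictly lower-triangular, so N³ = 0.
(I + N)⁶ = I + 6·N + 15·N² = [[1, 0, 0], [-18, 1, 0], [129, -18, 1]].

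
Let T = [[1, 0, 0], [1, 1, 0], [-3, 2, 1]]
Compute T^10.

T = I + N where N = [[0, 0, 0], [1, 0, 0], [-3, 2, 0]] is strictly lower-triangular, so N^3 = 0.
(I + N)^10 = I + 10·N + 45·N^2 = [[1, 0, 0], [10, 1, 0], [60, 20, 1]].

[[1, 0, 0], [10, 1, 0], [60, 20, 1]]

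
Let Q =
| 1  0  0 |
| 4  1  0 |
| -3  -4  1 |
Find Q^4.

[[1, 0, 0], [16, 1, 0], [-108, -16, 1]]

Q = I + N where N = [[0, 0, 0], [4, 0, 0], [-3, -4, 0]] is strictly lower-triangular, so N^3 = 0.
(I + N)^4 = I + 4·N + 6·N^2 = [[1, 0, 0], [16, 1, 0], [-108, -16, 1]].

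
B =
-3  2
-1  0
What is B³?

tr B = -3 and det B = 2, so the characteristic polynomial is λ² − (-3)λ + (2) with roots -1 and -2.
Eigenvectors give P = [[-1, 2], [-1, 1]] with P⁻¹ = [[1, -2], [1, -1]], and B = P·diag(-1, -2)·P⁻¹.
Then B³ = P·diag(-1, -8)·P⁻¹ = [[1, -16], [1, -8]] · [[1, -2], [1, -1]] = [[-15, 14], [-7, 6]].

[[-15, 14], [-7, 6]]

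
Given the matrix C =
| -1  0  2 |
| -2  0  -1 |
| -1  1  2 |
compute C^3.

[[-5, 2, 0], [5, -6, -5], [-2, 1, -6]]

C^2 = [[-1, 2, 2], [3, -1, -6], [-3, 2, 1]]
C^3 = [[-5, 2, 0], [5, -6, -5], [-2, 1, -6]]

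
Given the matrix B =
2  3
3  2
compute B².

[[13, 12], [12, 13]]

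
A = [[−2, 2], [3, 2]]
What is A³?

[[−20, 20], [30, 20]]

A² = [[10, 0], [0, 10]]
A³ = [[−20, 20], [30, 20]]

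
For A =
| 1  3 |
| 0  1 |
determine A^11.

[[1, 33], [0, 1]]

A = I + N where N = [[0, 3], [0, 0]] is strictly upper-triangular, so N^2 = 0.
(I + N)^11 = I + 11·N = [[1, 33], [0, 1]].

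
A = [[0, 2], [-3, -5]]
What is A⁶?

[[-1266, -1330], [1995, 2059]]

tr A = -5 and det A = 6, so the characteristic polynomial is λ² − (-5)λ + (6) with roots -3 and -2.
Eigenvectors give P = [[-2, -1], [3, 1]] with P⁻¹ = [[1, 1], [-3, -2]], and A = P·diag(-3, -2)·P⁻¹.
Then A⁶ = P·diag(729, 64)·P⁻¹ = [[-1458, -64], [2187, 64]] · [[1, 1], [-3, -2]] = [[-1266, -1330], [1995, 2059]].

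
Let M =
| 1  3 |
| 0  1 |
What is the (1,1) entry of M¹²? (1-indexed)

M = I + N where N = [[0, 3], [0, 0]] is strictly upper-triangular, so N² = 0.
(I + N)¹² = I + 12·N = [[1, 36], [0, 1]].

1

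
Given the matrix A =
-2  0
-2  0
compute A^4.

A^2 = [[4, 0], [4, 0]]
A^3 = [[-8, 0], [-8, 0]]
A^4 = [[16, 0], [16, 0]]

[[16, 0], [16, 0]]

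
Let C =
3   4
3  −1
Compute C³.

[[87, 76], [57, 11]]

C² = [[21, 8], [6, 13]]
C³ = [[87, 76], [57, 11]]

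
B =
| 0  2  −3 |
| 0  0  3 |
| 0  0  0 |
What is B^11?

B is strictly triangular, hence nilpotent: B^3 = 0, so B^11 = 0.

[[0, 0, 0], [0, 0, 0], [0, 0, 0]]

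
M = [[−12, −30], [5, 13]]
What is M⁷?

tr M = 1 and det M = −6, so the characteristic polynomial is λ² − (1)λ + (−6) with roots 3 and −2.
Eigenvectors give P = [[−2, 3], [1, −1]] with P⁻¹ = [[1, 3], [1, 2]], and M = P·diag(3, −2)·P⁻¹.
Then M⁷ = P·diag(2187, −128)·P⁻¹ = [[−4374, −384], [2187, 128]] · [[1, 3], [1, 2]] = [[−4758, −13890], [2315, 6817]].

[[−4758, −13890], [2315, 6817]]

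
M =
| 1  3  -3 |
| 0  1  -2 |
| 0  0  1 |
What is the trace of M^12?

M = I + N where N = [[0, 3, -3], [0, 0, -2], [0, 0, 0]] is strictly upper-triangular, so N^3 = 0.
(I + N)^12 = I + 12·N + 66·N^2 = [[1, 36, -432], [0, 1, -24], [0, 0, 1]].

3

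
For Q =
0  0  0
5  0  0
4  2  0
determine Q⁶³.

Q is strictly triangular, hence nilpotent: Q³ = 0, so Q⁶³ = 0.

[[0, 0, 0], [0, 0, 0], [0, 0, 0]]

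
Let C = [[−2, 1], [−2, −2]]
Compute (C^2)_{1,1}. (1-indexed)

2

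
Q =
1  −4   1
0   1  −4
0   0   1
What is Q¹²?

[[1, −48, 1068], [0, 1, −48], [0, 0, 1]]

Q = I + N where N = [[0, −4, 1], [0, 0, −4], [0, 0, 0]] is strictly upper-triangular, so N³ = 0.
(I + N)¹² = I + 12·N + 66·N² = [[1, −48, 1068], [0, 1, −48], [0, 0, 1]].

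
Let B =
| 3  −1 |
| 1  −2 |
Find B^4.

[[63, −11], [11, 8]]

B^2 = [[8, −1], [1, 3]]
B^3 = [[23, −6], [6, −7]]
B^4 = [[63, −11], [11, 8]]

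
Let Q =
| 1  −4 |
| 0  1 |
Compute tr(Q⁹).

Q = I + N where N = [[0, −4], [0, 0]] is strictly upper-triangular, so N² = 0.
(I + N)⁹ = I + 9·N = [[1, −36], [0, 1]].

2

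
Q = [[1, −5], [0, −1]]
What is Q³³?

Q² = I (check: tr Q = 0 and det Q = −1), so Q³³ = Q since 33 is odd.

[[1, −5], [0, −1]]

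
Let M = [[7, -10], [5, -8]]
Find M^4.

tr M = -1 and det M = -6, so the characteristic polynomial is λ² − (-1)λ + (-6) with roots 2 and -3.
Eigenvectors give P = [[-2, -1], [-1, -1]] with P⁻¹ = [[-1, 1], [1, -2]], and M = P·diag(2, -3)·P⁻¹.
Then M^4 = P·diag(16, 81)·P⁻¹ = [[-32, -81], [-16, -81]] · [[-1, 1], [1, -2]] = [[-49, 130], [-65, 146]].

[[-49, 130], [-65, 146]]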